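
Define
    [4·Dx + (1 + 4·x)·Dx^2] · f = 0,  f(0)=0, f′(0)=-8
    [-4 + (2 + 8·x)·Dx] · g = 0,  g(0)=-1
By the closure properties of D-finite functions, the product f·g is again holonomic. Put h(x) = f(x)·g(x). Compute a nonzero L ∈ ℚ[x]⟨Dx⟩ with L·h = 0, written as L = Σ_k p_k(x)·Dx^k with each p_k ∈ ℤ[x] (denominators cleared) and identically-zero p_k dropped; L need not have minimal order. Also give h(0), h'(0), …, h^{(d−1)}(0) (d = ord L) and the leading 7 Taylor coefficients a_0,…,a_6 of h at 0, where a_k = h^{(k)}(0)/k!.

L = 4 + (1 + 8·x + 16·x^2)·Dx^2  (order 2).
h: a_k = 0, 8, 0, -16/3, 64/3, -1136/15, 3968/15, …
ICs: h(0) = 0, h′(0) = 8.

f: a_k = 0, -8, 16, -128/3, 128, -2048/5, 4096/3, …
g: a_k = -1, -2, 2, -4, 10, -28, 84, …
Product ⇒ symmetric product L₀, ord ≤ 2.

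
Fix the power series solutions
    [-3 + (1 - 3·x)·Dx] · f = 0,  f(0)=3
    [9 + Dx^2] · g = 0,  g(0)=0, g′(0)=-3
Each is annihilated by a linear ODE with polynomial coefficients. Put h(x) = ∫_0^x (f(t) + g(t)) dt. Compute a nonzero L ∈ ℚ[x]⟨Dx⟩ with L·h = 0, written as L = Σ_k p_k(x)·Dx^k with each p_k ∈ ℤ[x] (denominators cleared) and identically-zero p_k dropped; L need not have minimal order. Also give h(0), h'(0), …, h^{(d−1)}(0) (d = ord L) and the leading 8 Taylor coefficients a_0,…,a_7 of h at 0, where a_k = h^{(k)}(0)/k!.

L = (63 - 54·x + 81·x^2)·Dx + (-9 + 45·x - 81·x^2 + 81·x^3)·Dx^2 + (7 - 6·x + 9·x^2)·Dx^3 + (-1 + 5·x - 9·x^2 + 9·x^3)·Dx^4  (order 4).
h: a_k = 0, 3, 3, 9, 171/8, 243/5, 9693/80, 2187/7, …
ICs: h(0) = 0, h′(0) = 3, h′′(0) = 6, h′′′(0) = 54.

f: a_k = 3, 9, 27, 81, 243, 729, 2187, 6561, …
g: a_k = 0, -3, 0, 9/2, 0, -81/40, 0, 243/560, …
Sum ⇒ L₀ = lclm(L_f,L_g) in ℚ(x)⟨Dx⟩.
Integrate: L := L₀·Dx.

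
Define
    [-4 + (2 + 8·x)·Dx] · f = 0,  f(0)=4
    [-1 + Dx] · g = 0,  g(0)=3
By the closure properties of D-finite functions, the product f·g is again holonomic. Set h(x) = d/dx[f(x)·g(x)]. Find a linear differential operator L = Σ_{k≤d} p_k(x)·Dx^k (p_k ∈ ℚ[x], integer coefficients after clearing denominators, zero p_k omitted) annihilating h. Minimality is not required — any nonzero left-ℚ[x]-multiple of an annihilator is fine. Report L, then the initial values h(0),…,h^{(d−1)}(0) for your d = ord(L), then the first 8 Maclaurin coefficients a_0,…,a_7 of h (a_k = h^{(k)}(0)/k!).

f: a_k = 4, 8, -8, 16, -40, 112, -336, 1056, …
g: a_k = 3, 3, 3/2, 1/2, 1/8, 1/40, 1/240, 1/1680, …
f·g: L₀ = L_f ⊗_s L_g, ord ≤ 1·1.
Derive L from L₀ (diff closure).
L = (1 + 24·x + 16·x^2) + (-3 - 16·x - 16·x^2)·Dx  (order 1).
h: a_k = 36, 12, 114, -318, 2371/2, -43487/10, 323377/20, -25470911/420, …
ICs: h(0) = 36.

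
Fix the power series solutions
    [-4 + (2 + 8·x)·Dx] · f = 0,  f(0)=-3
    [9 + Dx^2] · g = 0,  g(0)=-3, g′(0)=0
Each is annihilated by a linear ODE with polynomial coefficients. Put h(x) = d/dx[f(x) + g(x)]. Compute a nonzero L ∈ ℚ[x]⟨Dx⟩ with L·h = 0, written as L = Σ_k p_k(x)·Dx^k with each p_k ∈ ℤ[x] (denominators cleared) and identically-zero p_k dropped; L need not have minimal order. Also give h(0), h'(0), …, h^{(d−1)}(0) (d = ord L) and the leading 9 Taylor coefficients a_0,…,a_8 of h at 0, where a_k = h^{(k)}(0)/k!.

L = (-414 - 432·x - 864·x^2) + (-63 - 468·x - 1296·x^2 - 1728·x^3)·Dx + (-46 - 48·x - 96·x^2)·Dx^2 + (-7 - 52·x - 144·x^2 - 192·x^3)·Dx^3  (order 3).
h: a_k = -6, 39, -36, 159/2, -420, 61209/40, -5544, 11529333/560, -77220, …
ICs: h(0) = -6, h′(0) = 39, h′′(0) = -72.

f: a_k = -3, -6, 6, -12, 30, -84, 252, -792, 2574, …
g: a_k = -3, 0, 27/2, 0, -81/8, 0, 243/80, 0, -2187/4480, …
h₀=f+g: left-lcm gives L₀, ord ≤ 3.
Differentiate: ansatz ord ≤ ord L₀ ⇒ L.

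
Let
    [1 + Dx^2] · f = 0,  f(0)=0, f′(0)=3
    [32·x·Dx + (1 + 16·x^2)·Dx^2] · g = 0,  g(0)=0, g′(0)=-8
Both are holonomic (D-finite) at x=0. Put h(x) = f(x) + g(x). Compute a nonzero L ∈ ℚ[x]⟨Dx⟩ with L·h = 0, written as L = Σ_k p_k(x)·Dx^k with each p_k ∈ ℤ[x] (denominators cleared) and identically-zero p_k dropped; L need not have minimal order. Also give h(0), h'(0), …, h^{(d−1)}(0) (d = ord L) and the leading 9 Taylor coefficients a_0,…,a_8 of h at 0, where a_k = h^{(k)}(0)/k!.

f: a_k = 0, 3, 0, -1/2, 0, 1/40, 0, -1/1680, 0, …
g: a_k = 0, -8, 0, 128/3, 0, -2048/5, 0, 32768/7, 0, …
h₀=f+g: left-lcm gives L₀, ord ≤ 4.
L = (-6112·x + 99328·x^3 + 8192·x^5)·Dx + (-31 + 1072·x^2 + 25344·x^4 + 4096·x^6)·Dx^2 + (-6112·x + 99328·x^3 + 8192·x^5)·Dx^3 + (-31 + 1072·x^2 + 25344·x^4 + 4096·x^6)·Dx^4  (order 4).
h: a_k = 0, -5, 0, 253/6, 0, -16383/40, 0, 7864319/1680, 0, …
ICs: h(0) = 0, h′(0) = -5, h′′(0) = 0, h′′′(0) = 253.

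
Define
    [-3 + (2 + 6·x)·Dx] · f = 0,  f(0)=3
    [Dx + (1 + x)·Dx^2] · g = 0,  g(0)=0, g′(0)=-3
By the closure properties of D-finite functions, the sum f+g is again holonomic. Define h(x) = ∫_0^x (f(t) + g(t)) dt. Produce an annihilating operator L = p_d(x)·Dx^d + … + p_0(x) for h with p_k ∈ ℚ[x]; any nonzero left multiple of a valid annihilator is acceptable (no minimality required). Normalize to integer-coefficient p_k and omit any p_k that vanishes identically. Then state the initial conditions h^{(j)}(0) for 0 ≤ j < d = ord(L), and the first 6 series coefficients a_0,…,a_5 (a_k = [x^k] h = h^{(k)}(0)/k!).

L = (-15 + 9·x)·Dx^2 + (-19 - 6·x + 45·x^2)·Dx^3 + (-2 - 2·x + 18·x^2 + 18·x^3)·Dx^4  (order 4).
h: a_k = 0, 3, 3/4, -5/8, 65/64, -1119/640, …
ICs: h(0) = 0, h′(0) = 3, h′′(0) = 3/2, h′′′(0) = -15/4.

f: a_k = 3, 9/2, -27/8, 81/16, -1215/128, 5103/256, …
g: a_k = 0, -3, 3/2, -1, 3/4, -3/5, …
h₀=f+g: left-lcm gives L₀, ord ≤ 3.
h=∫h₀ ⇒ L = L₀·Dx.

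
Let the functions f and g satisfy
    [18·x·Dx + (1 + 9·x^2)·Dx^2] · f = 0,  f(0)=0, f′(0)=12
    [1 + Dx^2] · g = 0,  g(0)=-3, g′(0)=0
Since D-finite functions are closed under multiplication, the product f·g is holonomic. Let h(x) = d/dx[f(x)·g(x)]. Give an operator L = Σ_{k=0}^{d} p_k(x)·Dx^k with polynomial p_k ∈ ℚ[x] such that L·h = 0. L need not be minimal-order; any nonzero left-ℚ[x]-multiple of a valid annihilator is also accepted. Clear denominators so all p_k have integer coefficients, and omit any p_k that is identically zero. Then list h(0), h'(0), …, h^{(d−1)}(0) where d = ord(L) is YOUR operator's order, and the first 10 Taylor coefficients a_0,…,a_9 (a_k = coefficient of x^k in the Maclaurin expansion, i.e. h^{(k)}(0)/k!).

L = (38998 + 738774·x^2 + 15162957·x^4 + 3032640·x^6 - 78732·x^8 - 1771470·x^10 + 531441·x^12) + (20772·x + 1033884·x^3 + 7902360·x^5 + 2624400·x^7 + 1180980·x^9 + 2125764·x^11)·Dx + (39368 + 755028·x^2 + 15369750·x^4 + 3887028·x^6 + 314928·x^8 - 1417176·x^10 + 1062882·x^12)·Dx^2 + (20772·x + 1033884·x^3 + 7902360·x^5 + 2624400·x^7 + 1180980·x^9 + 2125764·x^11)·Dx^3 + (370 + 16254·x^2 + 206793·x^4 + 854388·x^6 + 393660·x^8 + 354294·x^10 + 531441·x^12)·Dx^4  (order 4).
h: a_k = -36, 0, 378, 0, -6387/2, 0, 566341/20, 0, -56736333/224, 0, …
ICs: h(0) = -36, h′(0) = 0, h′′(0) = 756, h′′′(0) = 0.

f: a_k = 0, 12, 0, -36, 0, 972/5, 0, -8748/7, 0, 8748, …
g: a_k = -3, 0, 3/2, 0, -1/8, 0, 1/240, 0, -1/13440, 0, …
Sym-product of L_f,L_g gives L₀ (≤ ord 4).
h₀' ⇒ L via d/dx closure of L₀.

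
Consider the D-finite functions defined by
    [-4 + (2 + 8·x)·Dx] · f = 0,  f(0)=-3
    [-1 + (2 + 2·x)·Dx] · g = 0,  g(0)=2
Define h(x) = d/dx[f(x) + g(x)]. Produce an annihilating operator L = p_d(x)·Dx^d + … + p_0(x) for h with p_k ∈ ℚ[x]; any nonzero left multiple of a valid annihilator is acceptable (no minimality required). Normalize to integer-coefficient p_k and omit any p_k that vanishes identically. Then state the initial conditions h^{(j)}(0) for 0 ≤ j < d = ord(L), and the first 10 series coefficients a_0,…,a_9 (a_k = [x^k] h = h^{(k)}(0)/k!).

f: a_k = -3, -6, 6, -12, 30, -84, 252, -792, 2574, -8580, …
g: a_k = 2, 1, -1/4, 1/8, -5/64, 7/128, -21/512, 33/1024, -429/16384, 715/32768, …
h₀=f+g: left-lcm gives L₀, ord ≤ 2.
Differentiate: ansatz ord ≤ ord L₀ ⇒ L.
L = -6 + (-15 - 24·x)·Dx + (-2 - 10·x - 8·x^2)·Dx^2  (order 2).
h: a_k = -5, 23/2, -285/8, 1915/16, -53725/128, 387009/256, -5676825/1024, 42171987/2048, -2530338525/32768, 19118149765/65536, …
ICs: h(0) = -5, h′(0) = 23/2.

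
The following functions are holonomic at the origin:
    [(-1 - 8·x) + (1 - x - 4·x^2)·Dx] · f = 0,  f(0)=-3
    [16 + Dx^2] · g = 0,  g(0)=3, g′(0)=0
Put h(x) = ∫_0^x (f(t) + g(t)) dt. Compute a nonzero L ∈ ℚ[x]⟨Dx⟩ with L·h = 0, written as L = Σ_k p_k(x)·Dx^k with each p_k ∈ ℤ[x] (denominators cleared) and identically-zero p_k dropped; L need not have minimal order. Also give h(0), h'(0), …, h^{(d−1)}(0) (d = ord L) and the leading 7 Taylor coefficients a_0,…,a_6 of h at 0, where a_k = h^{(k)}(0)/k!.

L = (560 + 4608·x + 1664·x^2 + 6144·x^3 + 10240·x^4 + 16384·x^5)·Dx + (-208 + 272·x + 896·x^2 - 1408·x^3 - 1536·x^4 + 6144·x^5 + 8192·x^6)·Dx^2 + (35 + 288·x + 104·x^2 + 384·x^3 + 640·x^4 + 1024·x^5)·Dx^3 + (-13 + 17·x + 56·x^2 - 88·x^3 - 96·x^4 + 384·x^5 + 512·x^6)·Dx^4  (order 4).
h: a_k = 0, 0, -3/2, -13, -27/4, -11, -65/2, …
ICs: h(0) = 0, h′(0) = 0, h′′(0) = -3, h′′′(0) = -78.

f: a_k = -3, -3, -15, -27, -87, -195, -543, …
g: a_k = 3, 0, -24, 0, 32, 0, -256/15, …
L₀ := lclm(L_f,L_g); ord L₀ ≤ 1+2.
h=∫₀ˣh₀: take L = L₀·Dx.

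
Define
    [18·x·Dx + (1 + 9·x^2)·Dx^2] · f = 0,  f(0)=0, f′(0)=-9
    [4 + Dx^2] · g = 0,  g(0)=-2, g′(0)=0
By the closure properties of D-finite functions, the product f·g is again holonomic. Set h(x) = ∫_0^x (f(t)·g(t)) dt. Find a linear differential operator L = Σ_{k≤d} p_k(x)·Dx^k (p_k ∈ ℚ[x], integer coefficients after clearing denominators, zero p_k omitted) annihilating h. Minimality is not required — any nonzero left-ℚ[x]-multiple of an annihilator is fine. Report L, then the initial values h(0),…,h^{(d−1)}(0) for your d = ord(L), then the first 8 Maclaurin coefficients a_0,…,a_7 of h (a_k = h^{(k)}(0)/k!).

f: a_k = 0, -9, 0, 27, 0, -729/5, 0, 6561/7, …
g: a_k = -2, 0, 4, 0, -4/3, 0, 8/45, 0, …
Sym-product of L_f,L_g gives L₀ (≤ ord 4).
∫: right-multiply L₀ by Dx.
L = (2080 + 50256·x^2 + 89424·x^4 + 186624·x^6 + 419904·x^8)·Dx + (3168·x + 38880·x^3 + 139968·x^5 + 419904·x^7)·Dx^2 + (572 + 13788·x^2 + 33048·x^4 + 93312·x^6 + 209952·x^8)·Dx^3 + (792·x + 9720·x^3 + 34992·x^5 + 104976·x^7)·Dx^4 + (13 + 306·x^2 + 2673·x^4 + 11664·x^6 + 26244·x^8)·Dx^5  (order 5).
h: a_k = 0, 0, 9, 0, -45/2, 0, 343/5, 0, …
ICs: h(0) = 0, h′(0) = 0, h′′(0) = 18, h′′′(0) = 0, h′′′′(0) = -540.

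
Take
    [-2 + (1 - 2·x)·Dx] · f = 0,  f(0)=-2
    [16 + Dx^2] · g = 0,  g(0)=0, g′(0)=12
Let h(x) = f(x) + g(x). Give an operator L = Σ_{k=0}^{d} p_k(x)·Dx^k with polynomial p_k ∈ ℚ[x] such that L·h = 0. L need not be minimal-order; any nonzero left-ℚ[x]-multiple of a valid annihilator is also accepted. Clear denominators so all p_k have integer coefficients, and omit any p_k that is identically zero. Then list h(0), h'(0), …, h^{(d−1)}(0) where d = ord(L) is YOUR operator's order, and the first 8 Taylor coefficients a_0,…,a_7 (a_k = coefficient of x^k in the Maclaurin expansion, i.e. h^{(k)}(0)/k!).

f: a_k = -2, -4, -8, -16, -32, -64, -128, -256, …
g: a_k = 0, 12, 0, -32, 0, 128/5, 0, -1024/105, …
Weyl lclm of L_f,L_g ⇒ L₀ (ord ≤ 3).
L = (160 - 256·x + 256·x^2) + (-48 + 224·x - 384·x^2 + 256·x^3)·Dx + (10 - 16·x + 16·x^2)·Dx^2 + (-3 + 14·x - 24·x^2 + 16·x^3)·Dx^3  (order 3).
h: a_k = -2, 8, -8, -48, -32, -192/5, -128, -27904/105, …
ICs: h(0) = -2, h′(0) = 8, h′′(0) = -16.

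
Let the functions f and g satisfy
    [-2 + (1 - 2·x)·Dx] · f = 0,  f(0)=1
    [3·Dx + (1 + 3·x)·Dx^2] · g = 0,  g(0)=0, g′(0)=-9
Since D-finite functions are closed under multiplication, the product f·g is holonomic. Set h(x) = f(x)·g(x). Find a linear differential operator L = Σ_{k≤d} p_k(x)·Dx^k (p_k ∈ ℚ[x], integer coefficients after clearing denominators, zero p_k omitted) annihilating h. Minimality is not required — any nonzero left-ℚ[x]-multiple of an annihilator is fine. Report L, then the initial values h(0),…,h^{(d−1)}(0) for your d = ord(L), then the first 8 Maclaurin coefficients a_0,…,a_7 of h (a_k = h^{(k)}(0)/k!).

L = 6 + (1 + 18·x)·Dx + (-1 - x + 6·x^2)·Dx^2  (order 2).
h: a_k = 0, -9, -9/2, -36, -45/4, -1683/10, 279/10, -30852/35, …
ICs: h(0) = 0, h′(0) = -9.

f: a_k = 1, 2, 4, 8, 16, 32, 64, 128, …
g: a_k = 0, -9, 27/2, -27, 243/4, -729/5, 729/2, -6561/7, …
f·g: L₀ = L_f ⊗_s L_g, ord ≤ 1·2.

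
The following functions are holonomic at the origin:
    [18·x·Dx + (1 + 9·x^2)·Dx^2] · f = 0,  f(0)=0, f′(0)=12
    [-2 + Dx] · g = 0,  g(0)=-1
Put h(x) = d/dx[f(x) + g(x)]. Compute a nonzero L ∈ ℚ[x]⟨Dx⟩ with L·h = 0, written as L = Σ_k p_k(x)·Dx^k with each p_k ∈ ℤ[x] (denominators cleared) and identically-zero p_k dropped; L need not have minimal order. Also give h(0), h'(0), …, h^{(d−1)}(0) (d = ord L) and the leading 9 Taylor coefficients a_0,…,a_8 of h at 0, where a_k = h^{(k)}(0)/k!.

f: a_k = 0, 12, 0, -36, 0, 972/5, 0, -8748/7, 0, …
g: a_k = -1, -2, -2, -4/3, -2/3, -4/15, -4/45, -8/315, -2/315, …
Weyl lclm of L_f,L_g ⇒ L₀ (ord ≤ 3).
h=h₀': d/dx-closure on L₀ ⇒ L.
L = (18 - 36·x - 486·x^2 - 324·x^3) + (-11 + 207·x^2 - 162·x^4)·Dx + (1 + 9·x + 18·x^2 + 81·x^3 + 81·x^4)·Dx^2  (order 2).
h: a_k = 10, -4, -112, -8/3, 2912/3, -8/15, -393668/45, -16/315, 24800576/315, …
ICs: h(0) = 10, h′(0) = -4.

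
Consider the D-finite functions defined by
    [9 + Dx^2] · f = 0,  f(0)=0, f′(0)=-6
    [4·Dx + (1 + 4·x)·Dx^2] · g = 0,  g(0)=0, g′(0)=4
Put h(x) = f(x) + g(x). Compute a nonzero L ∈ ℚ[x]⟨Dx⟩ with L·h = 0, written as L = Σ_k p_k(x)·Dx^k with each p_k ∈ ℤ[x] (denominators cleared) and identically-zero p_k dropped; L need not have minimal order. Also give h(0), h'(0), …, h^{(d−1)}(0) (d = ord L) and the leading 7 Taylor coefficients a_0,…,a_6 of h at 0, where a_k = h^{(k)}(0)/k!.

f: a_k = 0, -6, 0, 9, 0, -81/20, 0, …
g: a_k = 0, 4, -8, 64/3, -64, 1024/5, -2048/3, …
Sum ⇒ L₀ = lclm(L_f,L_g) in ℚ(x)⟨Dx⟩.
L = (3780 + 2592·x + 5184·x^2)·Dx + (369 + 2124·x + 3888·x^2 + 5184·x^3)·Dx^2 + (420 + 288·x + 576·x^2)·Dx^3 + (41 + 236·x + 432·x^2 + 576·x^3)·Dx^4  (order 4).
h: a_k = 0, -2, -8, 91/3, -64, 803/4, -2048/3, …
ICs: h(0) = 0, h′(0) = -2, h′′(0) = -16, h′′′(0) = 182.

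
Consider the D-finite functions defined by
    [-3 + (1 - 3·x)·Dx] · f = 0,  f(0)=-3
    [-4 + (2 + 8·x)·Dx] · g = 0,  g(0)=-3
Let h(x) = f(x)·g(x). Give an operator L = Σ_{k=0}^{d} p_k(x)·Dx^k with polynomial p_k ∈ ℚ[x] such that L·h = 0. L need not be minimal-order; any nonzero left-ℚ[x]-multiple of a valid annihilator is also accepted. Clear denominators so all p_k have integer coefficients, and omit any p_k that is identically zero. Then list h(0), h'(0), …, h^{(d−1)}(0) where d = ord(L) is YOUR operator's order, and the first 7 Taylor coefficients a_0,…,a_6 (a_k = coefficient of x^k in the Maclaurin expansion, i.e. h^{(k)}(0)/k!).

f: a_k = -3, -9, -27, -81, -243, -729, -2187, …
g: a_k = -3, -6, 6, -12, 30, -84, 252, …
L₀ := L_f ⊗_s L_g (sym. prod.), ord ≤ 1.
L = (5 + 6·x) + (-1 - x + 12·x^2)·Dx  (order 1).
h: a_k = 9, 45, 117, 387, 1071, 3465, 9639, …
ICs: h(0) = 9.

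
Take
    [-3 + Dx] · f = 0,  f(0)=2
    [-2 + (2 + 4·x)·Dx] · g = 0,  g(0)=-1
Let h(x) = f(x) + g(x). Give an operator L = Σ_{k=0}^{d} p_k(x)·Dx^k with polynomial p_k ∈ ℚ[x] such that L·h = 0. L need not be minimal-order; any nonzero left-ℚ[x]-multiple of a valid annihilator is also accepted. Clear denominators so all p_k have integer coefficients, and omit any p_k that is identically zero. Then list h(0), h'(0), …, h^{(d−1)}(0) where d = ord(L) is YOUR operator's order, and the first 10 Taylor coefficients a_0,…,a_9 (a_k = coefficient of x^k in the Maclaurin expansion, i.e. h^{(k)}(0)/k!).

f: a_k = 2, 6, 9, 9, 27/4, 81/20, 81/40, 243/280, 729/2240, 243/2240, …
g: a_k = -1, -1, 1/2, -1/2, 5/8, -7/8, 21/16, -33/16, 429/128, -715/128, …
L₀ := lclm(L_f,L_g); ord L₀ ≤ 1+1.
L = (12 + 18·x) + (-10 - 36·x - 36·x^2)·Dx + (2 + 10·x + 12·x^2)·Dx^2  (order 2).
h: a_k = 1, 5, 19/2, 17/2, 59/8, 127/40, 267/80, -669/560, 16473/4480, -24539/4480, …
ICs: h(0) = 1, h′(0) = 5.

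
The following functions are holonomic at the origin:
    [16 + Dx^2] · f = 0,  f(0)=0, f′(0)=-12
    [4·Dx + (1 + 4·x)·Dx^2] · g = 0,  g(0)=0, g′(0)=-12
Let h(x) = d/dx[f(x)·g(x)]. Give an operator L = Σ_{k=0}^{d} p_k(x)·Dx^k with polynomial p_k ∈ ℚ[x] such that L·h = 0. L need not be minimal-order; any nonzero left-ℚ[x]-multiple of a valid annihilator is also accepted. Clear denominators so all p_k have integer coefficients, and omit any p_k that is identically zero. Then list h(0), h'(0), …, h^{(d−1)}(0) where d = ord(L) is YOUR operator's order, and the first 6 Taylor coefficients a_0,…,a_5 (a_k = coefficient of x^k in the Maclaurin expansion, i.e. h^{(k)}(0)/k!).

f: a_k = 0, -12, 0, 32, 0, -128/5, …
g: a_k = 0, -12, 24, -64, 192, -3072/5, …
L₀ := L_f ⊗_s L_g (sym. prod.), ord ≤ 4.
Derive L from L₀ (diff closure).
L = (-6400 - 45056·x - 172032·x^2 + 196608·x^3 + 2818048·x^4 + 6291456·x^5 + 4194304·x^6) + (-1536 - 8192·x + 20480·x^2 + 245760·x^3 + 655360·x^4 + 524288·x^5)·Dx + (-448 - 2816·x - 3584·x^2 + 73728·x^3 + 401408·x^4 + 786432·x^5 + 524288·x^6)·Dx^2 + (-96 - 512·x + 1280·x^2 + 15360·x^3 + 40960·x^4 + 32768·x^5)·Dx^3 + (-3 + 448·x^2 + 3840·x^3 + 14080·x^4 + 24576·x^5 + 16384·x^6)·Dx^4  (order 4).
h: a_k = 0, 288, -864, 1536, -7680, 33792, …
ICs: h(0) = 0, h′(0) = 288, h′′(0) = -1728, h′′′(0) = 9216.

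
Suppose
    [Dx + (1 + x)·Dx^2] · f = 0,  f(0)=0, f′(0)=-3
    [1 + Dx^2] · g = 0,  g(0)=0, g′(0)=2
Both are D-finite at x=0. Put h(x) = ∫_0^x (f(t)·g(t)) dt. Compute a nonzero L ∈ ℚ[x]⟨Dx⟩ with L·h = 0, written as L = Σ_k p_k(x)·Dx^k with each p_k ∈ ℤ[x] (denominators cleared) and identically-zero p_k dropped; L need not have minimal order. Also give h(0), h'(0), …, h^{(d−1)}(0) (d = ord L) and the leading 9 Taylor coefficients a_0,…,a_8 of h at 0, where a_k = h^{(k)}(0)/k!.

f: a_k = 0, -3, 3/2, -1, 3/4, -3/5, 1/2, -3/7, 3/8, …
g: a_k = 0, 2, 0, -1/3, 0, 1/60, 0, -1/2520, 0, …
h₀=f·g: eliminate ⇒ L₀, order ≤ 2·2.
h=∫h₀ ⇒ L = L₀·Dx.
L = (-3 + 6·x + 19·x^2 + 16·x^3 + 4·x^4)·Dx + (4 + 20·x + 24·x^2 + 8·x^3)·Dx^2 + (20·x + 42·x^2 + 32·x^3 + 8·x^4)·Dx^3 + (4 + 20·x + 24·x^2 + 8·x^3)·Dx^4 + (3 + 14·x + 23·x^2 + 16·x^3 + 4·x^4)·Dx^5  (order 5).
h: a_k = 0, 0, 0, -2, 3/4, -1/5, 1/6, -11/84, 31/320, …
ICs: h(0) = 0, h′(0) = 0, h′′(0) = 0, h′′′(0) = -12, h′′′′(0) = 18.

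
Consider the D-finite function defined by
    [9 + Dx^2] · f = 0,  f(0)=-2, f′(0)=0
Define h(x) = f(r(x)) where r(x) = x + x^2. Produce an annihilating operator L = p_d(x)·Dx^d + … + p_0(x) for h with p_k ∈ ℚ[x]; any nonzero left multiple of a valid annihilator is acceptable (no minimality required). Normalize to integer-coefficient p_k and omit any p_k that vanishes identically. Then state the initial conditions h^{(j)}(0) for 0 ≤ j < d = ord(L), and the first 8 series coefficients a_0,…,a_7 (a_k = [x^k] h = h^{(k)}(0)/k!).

L = (9 + 54·x + 108·x^2 + 72·x^3) - 2·Dx + (1 + 2·x)·Dx^2  (order 2).
h: a_k = -2, 0, 9, 18, 9/4, -27, -1539/40, -297/20, …
ICs: h(0) = -2, h′(0) = 0.

f: a_k = -2, 0, 9, 0, -27/4, 0, 81/40, 0, …
Substitute x→r, Dx→(1/r')Dx; clear ⇒ L₀.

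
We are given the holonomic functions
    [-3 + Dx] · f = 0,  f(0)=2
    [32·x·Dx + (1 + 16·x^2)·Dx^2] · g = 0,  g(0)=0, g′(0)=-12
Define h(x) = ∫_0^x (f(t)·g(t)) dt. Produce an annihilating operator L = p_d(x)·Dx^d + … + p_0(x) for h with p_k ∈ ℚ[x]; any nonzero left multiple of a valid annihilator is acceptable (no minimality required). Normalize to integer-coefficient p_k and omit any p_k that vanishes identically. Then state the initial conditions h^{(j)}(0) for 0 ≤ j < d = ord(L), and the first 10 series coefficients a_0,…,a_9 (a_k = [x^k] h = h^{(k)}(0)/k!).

f: a_k = 2, 6, 9, 9, 27/4, 81/20, 81/40, 243/280, 729/2240, 243/2240, …
g: a_k = 0, -12, 0, 64, 0, -3072/5, 0, 49152/7, 0, -262144/3, …
L₀ := L_f ⊗_s L_g (sym. prod.), ord ≤ 2.
h=∫h₀ ⇒ L = L₀·Dx.
L = (9 - 96·x + 144·x^2)·Dx + (-6 + 32·x - 96·x^2)·Dx^2 + (1 + 16·x^2)·Dx^3  (order 3).
h: a_k = 0, 0, -12, -24, 5, 276/5, -1223/10, -3159/7, 624507/560, 286607/70, …
ICs: h(0) = 0, h′(0) = 0, h′′(0) = -24.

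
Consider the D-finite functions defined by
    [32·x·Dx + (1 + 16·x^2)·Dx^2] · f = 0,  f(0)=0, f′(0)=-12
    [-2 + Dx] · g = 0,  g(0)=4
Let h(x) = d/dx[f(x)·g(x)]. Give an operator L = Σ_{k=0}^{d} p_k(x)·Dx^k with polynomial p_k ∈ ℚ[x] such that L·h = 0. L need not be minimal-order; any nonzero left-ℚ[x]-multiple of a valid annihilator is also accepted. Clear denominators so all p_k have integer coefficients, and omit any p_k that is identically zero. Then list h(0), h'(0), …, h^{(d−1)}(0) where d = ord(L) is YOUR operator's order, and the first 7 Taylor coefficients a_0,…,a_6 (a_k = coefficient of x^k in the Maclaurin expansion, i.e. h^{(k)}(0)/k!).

f: a_k = 0, -12, 0, 64, 0, -3072/5, 0, …
g: a_k = 4, 8, 8, 16/3, 8/3, 16/15, 16/45, …
f·g: L₀ = L_f ⊗_s L_g, ord ≤ 2·1.
h=h₀': d/dx-closure on L₀ ⇒ L.
L = (-28 - 128·x + 1664·x^2 - 2048·x^3 + 1024·x^4) + (12 + 96·x - 896·x^2 + 1536·x^3 - 1024·x^4)·Dx + (1 - 16·x + 32·x^2 - 256·x^3 + 256·x^4)·Dx^2  (order 2).
h: a_k = -48, -192, 480, 1792, -9888, -27520, 816832/5, …
ICs: h(0) = -48, h′(0) = -192.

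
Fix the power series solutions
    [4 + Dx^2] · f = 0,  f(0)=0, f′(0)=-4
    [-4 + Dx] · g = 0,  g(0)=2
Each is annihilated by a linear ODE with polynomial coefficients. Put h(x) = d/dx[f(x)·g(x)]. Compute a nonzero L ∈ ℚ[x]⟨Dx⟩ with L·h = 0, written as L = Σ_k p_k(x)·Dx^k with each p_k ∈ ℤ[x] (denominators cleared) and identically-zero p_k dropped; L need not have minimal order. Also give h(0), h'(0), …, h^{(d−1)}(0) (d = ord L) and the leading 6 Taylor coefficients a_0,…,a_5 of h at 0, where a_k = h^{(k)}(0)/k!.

f: a_k = 0, -4, 0, 8/3, 0, -8/15, …
g: a_k = 2, 8, 16, 64/3, 64/3, 256/15, …
L₀ := L_f ⊗_s L_g (sym. prod.), ord ≤ 2.
h=h₀': d/dx-closure on L₀ ⇒ L.
L = 20 - 8·Dx + Dx^2  (order 2).
h: a_k = -8, -64, -176, -256, -656/3, -1408/15, …
ICs: h(0) = -8, h′(0) = -64.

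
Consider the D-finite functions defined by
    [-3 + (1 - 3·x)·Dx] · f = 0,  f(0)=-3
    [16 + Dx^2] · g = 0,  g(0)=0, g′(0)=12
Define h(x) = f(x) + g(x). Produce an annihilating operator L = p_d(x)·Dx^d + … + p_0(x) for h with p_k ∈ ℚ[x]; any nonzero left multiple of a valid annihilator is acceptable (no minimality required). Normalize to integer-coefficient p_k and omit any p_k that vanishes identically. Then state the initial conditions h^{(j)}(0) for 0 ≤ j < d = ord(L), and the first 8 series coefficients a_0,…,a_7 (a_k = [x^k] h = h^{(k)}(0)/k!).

f: a_k = -3, -9, -27, -81, -243, -729, -2187, -6561, …
g: a_k = 0, 12, 0, -32, 0, 128/5, 0, -1024/105, …
Sum ⇒ L₀ = lclm(L_f,L_g) in ℚ(x)⟨Dx⟩.
L = (1680 - 2304·x + 3456·x^2) + (-272 + 1584·x - 3456·x^2 + 3456·x^3)·Dx + (105 - 144·x + 216·x^2)·Dx^2 + (-17 + 99·x - 216·x^2 + 216·x^3)·Dx^3  (order 3).
h: a_k = -3, 3, -27, -113, -243, -3517/5, -2187, -689929/105, …
ICs: h(0) = -3, h′(0) = 3, h′′(0) = -54.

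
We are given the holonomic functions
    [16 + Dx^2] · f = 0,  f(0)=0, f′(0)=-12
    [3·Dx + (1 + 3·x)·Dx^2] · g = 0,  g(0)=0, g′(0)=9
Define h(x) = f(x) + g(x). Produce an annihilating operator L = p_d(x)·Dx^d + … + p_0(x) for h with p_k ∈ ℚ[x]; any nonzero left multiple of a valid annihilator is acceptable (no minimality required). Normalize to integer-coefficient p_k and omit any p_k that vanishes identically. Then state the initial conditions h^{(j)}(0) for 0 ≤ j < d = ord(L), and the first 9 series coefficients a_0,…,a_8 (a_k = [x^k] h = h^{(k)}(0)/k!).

L = (1680 + 2304·x + 3456·x^2)·Dx + (272 + 1584·x + 3456·x^2 + 3456·x^3)·Dx^2 + (105 + 144·x + 216·x^2)·Dx^3 + (17 + 99·x + 216·x^2 + 216·x^3)·Dx^4  (order 4).
h: a_k = 0, -3, -27/2, 59, -243/4, 601/5, -729/2, 99439/105, -19683/8, …
ICs: h(0) = 0, h′(0) = -3, h′′(0) = -27, h′′′(0) = 354.

f: a_k = 0, -12, 0, 32, 0, -128/5, 0, 1024/105, 0, …
g: a_k = 0, 9, -27/2, 27, -243/4, 729/5, -729/2, 6561/7, -19683/8, …
h₀=f+g: left-lcm gives L₀, ord ≤ 4.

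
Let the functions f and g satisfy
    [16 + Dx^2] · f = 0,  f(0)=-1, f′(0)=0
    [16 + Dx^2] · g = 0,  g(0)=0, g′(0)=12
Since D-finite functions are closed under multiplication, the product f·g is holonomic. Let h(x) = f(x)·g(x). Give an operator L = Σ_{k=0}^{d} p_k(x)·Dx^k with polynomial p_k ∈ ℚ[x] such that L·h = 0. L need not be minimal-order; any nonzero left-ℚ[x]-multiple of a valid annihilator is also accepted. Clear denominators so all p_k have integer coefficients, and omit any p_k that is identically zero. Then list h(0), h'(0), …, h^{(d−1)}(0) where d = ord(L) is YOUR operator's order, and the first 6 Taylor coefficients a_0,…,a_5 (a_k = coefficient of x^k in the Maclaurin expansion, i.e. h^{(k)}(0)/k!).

L = 64·Dx + Dx^3  (order 3).
h: a_k = 0, -12, 0, 128, 0, -2048/5, …
ICs: h(0) = 0, h′(0) = -12, h′′(0) = 0.

f: a_k = -1, 0, 8, 0, -32/3, 0, …
g: a_k = 0, 12, 0, -32, 0, 128/5, …
f·g: L₀ = L_f ⊗_s L_g, ord ≤ 2·2.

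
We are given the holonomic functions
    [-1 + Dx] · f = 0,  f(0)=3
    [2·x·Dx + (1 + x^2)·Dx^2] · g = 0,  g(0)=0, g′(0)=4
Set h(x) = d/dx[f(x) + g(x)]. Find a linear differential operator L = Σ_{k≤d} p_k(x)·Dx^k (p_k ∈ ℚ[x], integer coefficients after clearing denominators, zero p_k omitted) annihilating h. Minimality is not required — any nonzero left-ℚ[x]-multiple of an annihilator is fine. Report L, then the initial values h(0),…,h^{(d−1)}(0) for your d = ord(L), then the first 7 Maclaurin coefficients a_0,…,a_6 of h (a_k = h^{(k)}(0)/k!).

f: a_k = 3, 3, 3/2, 1/2, 1/8, 1/40, 1/240, …
g: a_k = 0, 4, 0, -4/3, 0, 4/5, 0, …
Weyl lclm of L_f,L_g ⇒ L₀ (ord ≤ 3).
h=h₀': d/dx-closure on L₀ ⇒ L.
L = (2 - 4·x - 2·x^2) + (-3 + 3·x + x^2 - x^3)·Dx + (1 + x + x^2 + x^3)·Dx^2  (order 2).
h: a_k = 7, 3, -5/2, 1/2, 33/8, 1/40, -959/240, …
ICs: h(0) = 7, h′(0) = 3.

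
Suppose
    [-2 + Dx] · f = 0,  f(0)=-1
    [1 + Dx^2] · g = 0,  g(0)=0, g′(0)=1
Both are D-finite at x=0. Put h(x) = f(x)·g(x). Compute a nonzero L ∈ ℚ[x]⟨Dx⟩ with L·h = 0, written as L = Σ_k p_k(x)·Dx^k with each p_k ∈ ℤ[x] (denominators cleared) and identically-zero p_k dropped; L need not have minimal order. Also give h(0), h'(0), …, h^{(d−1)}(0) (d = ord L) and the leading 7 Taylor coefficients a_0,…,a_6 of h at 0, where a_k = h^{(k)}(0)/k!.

L = 5 - 4·Dx + Dx^2  (order 2).
h: a_k = 0, -1, -2, -11/6, -1, -41/120, -11/180, …
ICs: h(0) = 0, h′(0) = -1.

f: a_k = -1, -2, -2, -4/3, -2/3, -4/15, -4/45, …
g: a_k = 0, 1, 0, -1/6, 0, 1/120, 0, …
Sym-product of L_f,L_g gives L₀ (≤ ord 2).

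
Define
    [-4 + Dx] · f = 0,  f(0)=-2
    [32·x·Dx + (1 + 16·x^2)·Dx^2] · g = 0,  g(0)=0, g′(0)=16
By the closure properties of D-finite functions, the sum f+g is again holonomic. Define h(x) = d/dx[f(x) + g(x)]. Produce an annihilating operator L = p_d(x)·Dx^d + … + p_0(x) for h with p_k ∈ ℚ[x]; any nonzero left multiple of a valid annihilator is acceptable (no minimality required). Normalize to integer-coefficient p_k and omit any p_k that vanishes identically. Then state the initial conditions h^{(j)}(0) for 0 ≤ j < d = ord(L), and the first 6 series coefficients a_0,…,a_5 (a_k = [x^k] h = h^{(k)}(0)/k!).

f: a_k = -2, -8, -16, -64/3, -64/3, -256/15, …
g: a_k = 0, 16, 0, -256/3, 0, 4096/5, …
h₀=f+g: left-lcm gives L₀, ord ≤ 3.
Derive L from L₀ (diff closure).
L = (32 - 256·x - 512·x^2) + (-12 + 48·x + 64·x^2 - 256·x^3)·Dx + (1 + 4·x + 16·x^2 + 64·x^3)·Dx^2  (order 2).
h: a_k = 8, -32, -320, -256/3, 12032/3, -1024/15, …
ICs: h(0) = 8, h′(0) = -32.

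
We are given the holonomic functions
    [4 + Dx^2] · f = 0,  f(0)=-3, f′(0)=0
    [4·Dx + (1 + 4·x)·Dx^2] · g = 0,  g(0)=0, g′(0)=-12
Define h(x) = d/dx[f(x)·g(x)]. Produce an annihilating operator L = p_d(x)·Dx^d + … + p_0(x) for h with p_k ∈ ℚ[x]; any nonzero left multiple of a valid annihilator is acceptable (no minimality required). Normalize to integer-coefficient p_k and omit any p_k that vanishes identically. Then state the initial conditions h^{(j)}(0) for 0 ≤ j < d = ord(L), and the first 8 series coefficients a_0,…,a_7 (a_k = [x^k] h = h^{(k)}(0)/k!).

L = (-832 - 992·x - 5568·x^2 - 12288·x^3 - 2048·x^4 + 24576·x^5 + 16384·x^6) + (-264 - 1568·x - 2560·x^2 + 10240·x^4 + 8192·x^5)·Dx + (-220 - 368·x - 1760·x^2 - 3072·x^3 + 2048·x^4 + 12288·x^5 + 8192·x^6)·Dx^2 + (-66 - 392·x - 640·x^2 + 2560·x^4 + 2048·x^5)·Dx^3 + (-3 - 30·x - 92·x^2 + 640·x^4 + 1536·x^5 + 1024·x^6)·Dx^4  (order 4).
h: a_k = 36, -144, 360, -1728, 7416, -30240, 612624/5, -2472704/5, …
ICs: h(0) = 36, h′(0) = -144, h′′(0) = 720, h′′′(0) = -10368.

f: a_k = -3, 0, 6, 0, -2, 0, 4/15, 0, …
g: a_k = 0, -12, 24, -64, 192, -3072/5, 2048, -49152/7, …
f·g: L₀ = L_f ⊗_s L_g, ord ≤ 2·2.
h₀' ⇒ L via d/dx closure of L₀.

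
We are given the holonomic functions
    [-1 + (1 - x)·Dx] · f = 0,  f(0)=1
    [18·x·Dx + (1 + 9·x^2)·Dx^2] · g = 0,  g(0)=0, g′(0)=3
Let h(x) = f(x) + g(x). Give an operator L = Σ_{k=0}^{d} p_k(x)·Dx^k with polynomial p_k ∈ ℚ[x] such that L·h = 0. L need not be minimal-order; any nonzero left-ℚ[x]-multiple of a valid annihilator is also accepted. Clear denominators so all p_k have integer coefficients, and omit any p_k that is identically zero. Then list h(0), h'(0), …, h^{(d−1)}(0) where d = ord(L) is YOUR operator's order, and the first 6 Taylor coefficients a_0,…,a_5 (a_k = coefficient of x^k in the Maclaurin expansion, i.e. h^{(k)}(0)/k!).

f: a_k = 1, 1, 1, 1, 1, 1, …
g: a_k = 0, 3, 0, -9, 0, 243/5, …
Weyl lclm of L_f,L_g ⇒ L₀ (ord ≤ 3).
L = (-18 + 72·x + 486·x^2)·Dx + (12 - 18·x - 180·x^2 + 486·x^3)·Dx^2 + (-1 - 8·x - 72·x^3 + 81·x^4)·Dx^3  (order 3).
h: a_k = 1, 4, 1, -8, 1, 248/5, …
ICs: h(0) = 1, h′(0) = 4, h′′(0) = 2.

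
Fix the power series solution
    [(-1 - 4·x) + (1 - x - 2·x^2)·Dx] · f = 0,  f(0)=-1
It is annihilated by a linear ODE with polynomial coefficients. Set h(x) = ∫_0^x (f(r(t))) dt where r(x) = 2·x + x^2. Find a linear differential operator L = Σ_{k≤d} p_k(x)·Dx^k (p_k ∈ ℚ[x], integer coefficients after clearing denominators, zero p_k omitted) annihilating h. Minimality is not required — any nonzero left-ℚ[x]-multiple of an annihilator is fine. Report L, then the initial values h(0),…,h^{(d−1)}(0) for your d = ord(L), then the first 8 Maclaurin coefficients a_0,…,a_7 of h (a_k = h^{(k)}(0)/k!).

f: a_k = -1, -1, -3, -5, -11, -21, -43, -85, …
Change of var in L_f (x↦r) gives L₀.
h=∫h₀ ⇒ L = L₀·Dx.
L = (2 + 16·x + 8·x^2)·Dx + (-1 + 3·x + 6·x^2 + 2·x^3)·Dx^2  (order 2).
h: a_k = 0, -1, -1, -13/3, -13, -239/5, -527/3, -4701/7, …
ICs: h(0) = 0, h′(0) = -1.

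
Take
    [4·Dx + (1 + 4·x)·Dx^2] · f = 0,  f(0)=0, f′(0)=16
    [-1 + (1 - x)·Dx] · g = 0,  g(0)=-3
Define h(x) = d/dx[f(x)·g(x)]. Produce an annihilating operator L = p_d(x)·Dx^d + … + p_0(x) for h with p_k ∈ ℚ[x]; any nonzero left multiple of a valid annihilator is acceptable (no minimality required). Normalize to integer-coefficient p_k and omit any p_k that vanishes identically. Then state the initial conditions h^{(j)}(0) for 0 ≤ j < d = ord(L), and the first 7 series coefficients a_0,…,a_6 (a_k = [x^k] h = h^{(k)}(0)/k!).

f: a_k = 0, 16, -32, 256/3, -256, 4096/5, -8192/3, …
g: a_k = -3, -3, -3, -3, -3, -3, -3, …
Sym-product of L_f,L_g gives L₀ (≤ ord 2).
h=h₀': d/dx-closure on L₀ ⇒ L.
L = 16 + (-5 + 20·x)·Dx + (-1 - 3·x + 4·x^2)·Dx^2  (order 2).
h: a_k = -48, 96, -624, 2240, -9488, 188832/5, -762736/5, …
ICs: h(0) = -48, h′(0) = 96.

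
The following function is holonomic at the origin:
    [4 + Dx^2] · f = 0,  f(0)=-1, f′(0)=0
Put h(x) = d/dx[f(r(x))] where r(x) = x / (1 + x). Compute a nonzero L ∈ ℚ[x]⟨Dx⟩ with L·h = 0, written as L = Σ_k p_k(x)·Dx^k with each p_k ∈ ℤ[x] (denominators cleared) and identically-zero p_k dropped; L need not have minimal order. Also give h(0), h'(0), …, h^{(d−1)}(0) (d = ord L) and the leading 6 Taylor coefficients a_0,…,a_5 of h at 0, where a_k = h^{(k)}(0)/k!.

f: a_k = -1, 0, 2, 0, -2/3, 0, …
h₀=f(r): pull back L_f along r ⇒ L₀.
h=h₀': d/dx-closure on L₀ ⇒ L.
L = (10 + 12·x + 6·x^2) + (6 + 18·x + 18·x^2 + 6·x^3)·Dx + (1 + 4·x + 6·x^2 + 4·x^3 + x^4)·Dx^2  (order 2).
h: a_k = 0, 4, -12, 64/3, -80/3, 308/15, …
ICs: h(0) = 0, h′(0) = 4.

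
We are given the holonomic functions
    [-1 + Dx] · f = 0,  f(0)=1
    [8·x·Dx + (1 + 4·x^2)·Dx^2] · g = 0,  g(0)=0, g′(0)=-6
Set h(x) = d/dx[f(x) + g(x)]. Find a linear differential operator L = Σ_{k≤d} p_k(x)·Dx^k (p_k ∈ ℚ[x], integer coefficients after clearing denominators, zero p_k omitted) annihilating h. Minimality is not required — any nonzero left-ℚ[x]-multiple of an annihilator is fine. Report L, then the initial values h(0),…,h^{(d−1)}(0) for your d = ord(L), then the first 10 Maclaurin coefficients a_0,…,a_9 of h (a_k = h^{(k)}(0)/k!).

L = (8 - 8·x - 96·x^2 - 32·x^3) + (-9 + 88·x^2 - 16·x^4)·Dx + (1 + 8·x + 8·x^2 + 32·x^3 + 16·x^4)·Dx^2  (order 2).
h: a_k = -5, 1, 49/2, 1/6, -2303/24, 1/120, 276481/720, 1/5040, -61931519/40320, 1/362880, …
ICs: h(0) = -5, h′(0) = 1.

f: a_k = 1, 1, 1/2, 1/6, 1/24, 1/120, 1/720, 1/5040, 1/40320, 1/362880, …
g: a_k = 0, -6, 0, 8, 0, -96/5, 0, 384/7, 0, -512/3, …
Sum ⇒ L₀ = lclm(L_f,L_g) in ℚ(x)⟨Dx⟩.
h=h₀': d/dx-closure on L₀ ⇒ L.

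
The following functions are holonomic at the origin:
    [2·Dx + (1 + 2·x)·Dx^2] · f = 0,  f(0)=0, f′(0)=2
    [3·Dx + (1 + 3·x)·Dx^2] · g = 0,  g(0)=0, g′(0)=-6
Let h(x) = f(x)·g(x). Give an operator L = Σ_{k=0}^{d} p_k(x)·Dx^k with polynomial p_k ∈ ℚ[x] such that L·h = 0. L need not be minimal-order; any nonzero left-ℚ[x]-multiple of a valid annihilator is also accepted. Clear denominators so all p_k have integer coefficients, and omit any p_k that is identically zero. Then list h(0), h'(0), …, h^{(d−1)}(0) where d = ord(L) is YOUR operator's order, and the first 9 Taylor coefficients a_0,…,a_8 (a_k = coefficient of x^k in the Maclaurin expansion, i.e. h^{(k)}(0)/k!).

L = (156 + 720·x + 864·x^2)·Dx + (310 + 2244·x + 5400·x^2 + 4320·x^3)·Dx^2 + (88 + 860·x + 3132·x^2 + 5040·x^3 + 3024·x^4)·Dx^3 + (5 + 62·x + 305·x^2 + 744·x^3 + 900·x^4 + 432·x^5)·Dx^4  (order 4).
h: a_k = 0, 0, -12, 30, -70, 165, -1989/5, 982, -86724/35, …
ICs: h(0) = 0, h′(0) = 0, h′′(0) = -24, h′′′(0) = 180.

f: a_k = 0, 2, -2, 8/3, -4, 32/5, -32/3, 128/7, -32, …
g: a_k = 0, -6, 9, -18, 81/2, -486/5, 243, -4374/7, 6561/4, …
h₀=f·g: eliminate ⇒ L₀, order ≤ 2·2.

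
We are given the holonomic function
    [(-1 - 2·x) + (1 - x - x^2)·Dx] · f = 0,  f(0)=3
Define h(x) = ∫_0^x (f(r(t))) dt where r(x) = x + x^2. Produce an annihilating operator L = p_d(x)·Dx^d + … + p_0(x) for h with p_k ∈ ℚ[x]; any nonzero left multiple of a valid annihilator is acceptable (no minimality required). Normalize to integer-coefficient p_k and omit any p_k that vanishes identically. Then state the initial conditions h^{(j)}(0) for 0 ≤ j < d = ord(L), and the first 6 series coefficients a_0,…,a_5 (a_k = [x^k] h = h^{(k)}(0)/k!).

L = (1 + 4·x + 6·x^2 + 4·x^3)·Dx + (-1 + x + 2·x^2 + 2·x^3 + x^4)·Dx^2  (order 2).
h: a_k = 0, 3, 3/2, 3, 21/4, 48/5, …
ICs: h(0) = 0, h′(0) = 3.

f: a_k = 3, 3, 6, 9, 15, 24, …
h₀=f(r): pull back L_f along r ⇒ L₀.
Integrate: L := L₀·Dx.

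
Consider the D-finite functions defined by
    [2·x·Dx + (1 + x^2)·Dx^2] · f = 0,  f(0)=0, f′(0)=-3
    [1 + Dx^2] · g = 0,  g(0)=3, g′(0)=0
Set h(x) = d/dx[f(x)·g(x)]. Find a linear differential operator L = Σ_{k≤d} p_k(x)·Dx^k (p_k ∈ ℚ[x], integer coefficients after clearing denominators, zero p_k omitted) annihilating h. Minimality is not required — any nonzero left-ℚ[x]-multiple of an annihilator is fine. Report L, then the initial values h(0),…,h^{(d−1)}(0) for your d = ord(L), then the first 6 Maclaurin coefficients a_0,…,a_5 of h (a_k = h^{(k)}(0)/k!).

f: a_k = 0, -3, 0, 1, 0, -3/5, …
g: a_k = 3, 0, -3/2, 0, 1/8, 0, …
h₀=f·g: eliminate ⇒ L₀, order ≤ 2·2.
h₀' ⇒ L via d/dx closure of L₀.
L = (110 + 294·x^2 + 461·x^4 + 96·x^6 + 12·x^8 + 2·x^10 + x^12) + (68·x + 284·x^3 + 280·x^5 + 80·x^7 + 20·x^9 + 4·x^11)·Dx + (120 + 340·x^2 + 534·x^4 + 148·x^6 + 32·x^8 + 8·x^10 + 2·x^12)·Dx^2 + (68·x + 284·x^3 + 280·x^5 + 80·x^7 + 20·x^9 + 4·x^11)·Dx^3 + (10 + 46·x^2 + 73·x^4 + 52·x^6 + 20·x^8 + 6·x^10 + x^12)·Dx^4  (order 4).
h: a_k = -9, 0, 45/2, 0, -147/8, 0, …
ICs: h(0) = -9, h′(0) = 0, h′′(0) = 45, h′′′(0) = 0.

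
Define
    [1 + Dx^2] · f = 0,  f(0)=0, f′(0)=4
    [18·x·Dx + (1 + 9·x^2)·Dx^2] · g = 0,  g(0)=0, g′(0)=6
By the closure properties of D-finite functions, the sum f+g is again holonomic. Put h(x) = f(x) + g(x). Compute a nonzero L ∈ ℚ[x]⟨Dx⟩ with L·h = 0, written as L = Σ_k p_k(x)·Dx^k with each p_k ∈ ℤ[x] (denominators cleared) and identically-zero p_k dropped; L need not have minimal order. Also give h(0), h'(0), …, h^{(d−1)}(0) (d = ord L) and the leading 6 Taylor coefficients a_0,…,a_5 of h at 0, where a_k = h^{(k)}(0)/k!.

L = (-1926·x + 17820·x^3 + 1458·x^5)·Dx + (-17 + 351·x^2 + 4617·x^4 + 729·x^6)·Dx^2 + (-1926·x + 17820·x^3 + 1458·x^5)·Dx^3 + (-17 + 351·x^2 + 4617·x^4 + 729·x^6)·Dx^4  (order 4).
h: a_k = 0, 10, 0, -56/3, 0, 2917/30, …
ICs: h(0) = 0, h′(0) = 10, h′′(0) = 0, h′′′(0) = -112.

f: a_k = 0, 4, 0, -2/3, 0, 1/30, …
g: a_k = 0, 6, 0, -18, 0, 486/5, …
f+g: L₀ = lclm(L_f,L_g), ord ≤ 2+2.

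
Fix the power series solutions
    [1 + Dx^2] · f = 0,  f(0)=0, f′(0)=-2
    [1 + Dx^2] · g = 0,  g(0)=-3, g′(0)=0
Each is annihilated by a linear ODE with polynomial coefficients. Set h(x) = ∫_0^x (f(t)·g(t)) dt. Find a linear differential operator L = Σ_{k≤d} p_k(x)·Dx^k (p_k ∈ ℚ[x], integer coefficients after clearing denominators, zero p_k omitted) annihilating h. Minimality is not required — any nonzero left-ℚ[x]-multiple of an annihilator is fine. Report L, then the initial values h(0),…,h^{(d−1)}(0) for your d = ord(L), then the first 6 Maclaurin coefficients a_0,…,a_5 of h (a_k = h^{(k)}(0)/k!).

f: a_k = 0, -2, 0, 1/3, 0, -1/60, …
g: a_k = -3, 0, 3/2, 0, -1/8, 0, …
L₀ := L_f ⊗_s L_g (sym. prod.), ord ≤ 4.
h=∫₀ˣh₀: take L = L₀·Dx.
L = 4·Dx^2 + Dx^4  (order 4).
h: a_k = 0, 0, 3, 0, -1, 0, …
ICs: h(0) = 0, h′(0) = 0, h′′(0) = 6, h′′′(0) = 0.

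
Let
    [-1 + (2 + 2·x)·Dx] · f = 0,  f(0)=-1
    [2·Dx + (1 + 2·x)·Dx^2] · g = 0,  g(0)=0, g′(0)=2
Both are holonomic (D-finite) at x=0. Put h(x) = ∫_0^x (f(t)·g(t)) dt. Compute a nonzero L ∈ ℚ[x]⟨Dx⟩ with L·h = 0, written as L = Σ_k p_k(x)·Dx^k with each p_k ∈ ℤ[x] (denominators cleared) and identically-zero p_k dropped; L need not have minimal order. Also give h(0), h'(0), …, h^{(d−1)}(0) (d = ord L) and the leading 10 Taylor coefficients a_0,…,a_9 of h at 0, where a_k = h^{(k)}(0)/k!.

f: a_k = -1, -1/2, 1/8, -1/16, 5/128, -7/256, 21/1024, -33/2048, 429/32768, -715/65536, …
g: a_k = 0, 2, -2, 8/3, -4, 32/5, -32/3, 128/7, -32, 512/9, …
f·g: L₀ = L_f ⊗_s L_g, ord ≤ 1·2.
h=∫h₀ ⇒ L = L₀·Dx.
L = (-1 + 2·x)·Dx + (4 + 4·x)·Dx^2 + (4 + 16·x + 20·x^2 + 8·x^3)·Dx^3  (order 3).
h: a_k = 0, 0, -1, 1/3, -17/48, 11/24, -3709/5760, 4267/4480, -209709/143360, 746239/322560, …
ICs: h(0) = 0, h′(0) = 0, h′′(0) = -2.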